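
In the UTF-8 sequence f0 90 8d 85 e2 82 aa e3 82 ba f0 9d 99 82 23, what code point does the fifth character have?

Offset 0: leading byte 0xF0 = 11110000 → 4-byte char #1 = F0 90 8D 85.
Offset 4: leading byte 0xE2 = 11100010 → 3-byte char #2 = E2 82 AA.
Offset 7: leading byte 0xE3 = 11100011 → 3-byte char #3 = E3 82 BA.
Offset 10: leading byte 0xF0 = 11110000 → 4-byte char #4 = F0 9D 99 82.
Offset 14: leading byte 0x23 = 00100011 → 1-byte char #5 = 23.
Leading byte 0x23 = 00100011 matches 0xxxxxxx → 1-byte sequence.
Byte 1: 0x23 = 00100011, payload 0100011 (7 bits).
Concatenate: 0100011 = 0x23 (7 bits → U+0023).

U+0023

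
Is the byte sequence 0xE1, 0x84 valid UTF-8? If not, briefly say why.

Leading byte 0xE1 = 11100001 → 3-byte form, but only 2 bytes are present.

invalid (sequence truncated)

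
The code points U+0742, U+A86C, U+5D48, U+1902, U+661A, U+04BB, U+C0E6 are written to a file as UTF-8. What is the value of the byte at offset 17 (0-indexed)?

0x83

U+0742 → 2-byte form DD 82 at offsets 0–1.
U+A86C → 3-byte form EA A1 AC at offsets 2–4.
U+5D48 → 3-byte form E5 B5 88 at offsets 5–7.
U+1902 → 3-byte form E1 A4 82 at offsets 8–10.
U+661A → 3-byte form E6 98 9A at offsets 11–13.
U+04BB → 2-byte form D2 BB at offsets 14–15.
U+C0E6 → 3-byte form EC 83 A6 at offsets 16–18.
Offset 17 falls in char 7's range; it's byte 2 of EC 83 A6 = 0x83.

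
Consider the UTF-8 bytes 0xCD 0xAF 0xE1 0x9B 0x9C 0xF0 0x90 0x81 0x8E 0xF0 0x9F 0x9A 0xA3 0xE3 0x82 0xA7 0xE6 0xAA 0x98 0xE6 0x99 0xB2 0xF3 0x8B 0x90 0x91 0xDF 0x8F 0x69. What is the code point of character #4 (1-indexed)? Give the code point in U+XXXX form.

Offset 0: leading byte 0xCD = 11001101 → 2-byte char #1 = CD AF.
Offset 2: leading byte 0xE1 = 11100001 → 3-byte char #2 = E1 9B 9C.
Offset 5: leading byte 0xF0 = 11110000 → 4-byte char #3 = F0 90 81 8E.
Offset 9: leading byte 0xF0 = 11110000 → 4-byte char #4 = F0 9F 9A A3.
Leading byte 0xF0 = 11110000 matches 11110xxx → 4-byte sequence.
Byte 1: 0xF0 = 11110000, payload 000 (3 bits).
Byte 2: 0x9F = 10011111 (10xxxxxx ✓), payload 011111.
Byte 3: 0x9A = 10011010 (10xxxxxx ✓), payload 011010.
Byte 4: 0xA3 = 10100011 (10xxxxxx ✓), payload 100011.
Concatenate: 000011111011010100011 = 0x1F6A3 (21 bits → U+1F6A3).

U+1F6A3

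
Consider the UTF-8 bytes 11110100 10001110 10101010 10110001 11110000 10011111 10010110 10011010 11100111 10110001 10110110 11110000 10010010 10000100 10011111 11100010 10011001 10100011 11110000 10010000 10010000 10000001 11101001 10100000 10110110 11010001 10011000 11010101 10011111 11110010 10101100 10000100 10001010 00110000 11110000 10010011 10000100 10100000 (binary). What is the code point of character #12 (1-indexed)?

Offset 0: leading byte 0xF4 = 11110100 → 4-byte char #1 = F4 8E AA B1.
Offset 4: leading byte 0xF0 = 11110000 → 4-byte char #2 = F0 9F 96 9A.
Offset 8: leading byte 0xE7 = 11100111 → 3-byte char #3 = E7 B1 B6.
Offset 11: leading byte 0xF0 = 11110000 → 4-byte char #4 = F0 92 84 9F.
Offset 15: leading byte 0xE2 = 11100010 → 3-byte char #5 = E2 99 A3.
Offset 18: leading byte 0xF0 = 11110000 → 4-byte char #6 = F0 90 90 81.
Offset 22: leading byte 0xE9 = 11101001 → 3-byte char #7 = E9 A0 B6.
Offset 25: leading byte 0xD1 = 11010001 → 2-byte char #8 = D1 98.
Offset 27: leading byte 0xD5 = 11010101 → 2-byte char #9 = D5 9F.
Offset 29: leading byte 0xF2 = 11110010 → 4-byte char #10 = F2 AC 84 8A.
Offset 33: leading byte 0x30 = 00110000 → 1-byte char #11 = 30.
Offset 34: leading byte 0xF0 = 11110000 → 4-byte char #12 = F0 93 84 A0.
Leading byte 0xF0 = 11110000 matches 11110xxx → 4-byte sequence.
Byte 1: 0xF0 = 11110000, payload 000 (3 bits).
Byte 2: 0x93 = 10010011 (10xxxxxx ✓), payload 010011.
Byte 3: 0x84 = 10000100 (10xxxxxx ✓), payload 000100.
Byte 4: 0xA0 = 10100000 (10xxxxxx ✓), payload 100000.
Concatenate: 000010011000100100000 = 0x13120 (21 bits → U+13120).

U+13120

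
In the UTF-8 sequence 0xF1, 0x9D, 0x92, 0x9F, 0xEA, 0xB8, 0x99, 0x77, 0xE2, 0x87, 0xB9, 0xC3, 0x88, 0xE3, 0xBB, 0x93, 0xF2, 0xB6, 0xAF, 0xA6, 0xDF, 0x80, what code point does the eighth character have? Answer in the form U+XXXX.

U+07C0

Offset 0: leading byte 0xF1 = 11110001 → 4-byte char #1 = F1 9D 92 9F.
Offset 4: leading byte 0xEA = 11101010 → 3-byte char #2 = EA B8 99.
Offset 7: leading byte 0x77 = 01110111 → 1-byte char #3 = 77.
Offset 8: leading byte 0xE2 = 11100010 → 3-byte char #4 = E2 87 B9.
Offset 11: leading byte 0xC3 = 11000011 → 2-byte char #5 = C3 88.
Offset 13: leading byte 0xE3 = 11100011 → 3-byte char #6 = E3 BB 93.
Offset 16: leading byte 0xF2 = 11110010 → 4-byte char #7 = F2 B6 AF A6.
Offset 20: leading byte 0xDF = 11011111 → 2-byte char #8 = DF 80.
Leading byte 0xDF = 11011111 matches 110xxxxx → 2-byte sequence.
Byte 1: 0xDF = 11011111, payload 11111 (5 bits).
Byte 2: 0x80 = 10000000 (10xxxxxx ✓), payload 000000.
Concatenate: 11111000000 = 0x7C0 (11 bits → U+07C0).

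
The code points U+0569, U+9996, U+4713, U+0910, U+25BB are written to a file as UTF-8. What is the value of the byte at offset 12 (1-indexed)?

0xE2

1-indexed offset 12 is 0-indexed offset 11.
U+0569 → 2-byte form D5 A9 at offsets 0–1.
U+9996 → 3-byte form E9 A6 96 at offsets 2–4.
U+4713 → 3-byte form E4 9C 93 at offsets 5–7.
U+0910 → 3-byte form E0 A4 90 at offsets 8–10.
U+25BB → 3-byte form E2 96 BB at offsets 11–13.
Offset 11 falls in char 5's range; it's byte 1 of E2 96 BB = 0xE2.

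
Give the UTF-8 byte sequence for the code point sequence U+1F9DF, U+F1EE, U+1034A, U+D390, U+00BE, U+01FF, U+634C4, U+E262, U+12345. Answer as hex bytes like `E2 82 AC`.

F0 9F A7 9F EF 87 AE F0 90 8D 8A ED 8E 90 C2 BE C7 BF F1 A3 93 84 EE 89 A2 F0 92 8D 85

U+1F9DF: 4-byte form → F0 9F A7 9F.
U+F1EE: 3-byte form → EF 87 AE.
U+1034A: 4-byte form → F0 90 8D 8A.
U+D390: 3-byte form → ED 8E 90.
U+00BE: 2-byte form → C2 BE.
U+01FF: 2-byte form → C7 BF.
U+634C4: 4-byte form → F1 A3 93 84.
U+E262: 3-byte form → EE 89 A2.
U+12345: 4-byte form → F0 92 8D 85.
Concatenated (29 bytes): F0 9F A7 9F EF 87 AE F0 90 8D 8A ED 8E 90 C2 BE C7 BF F1 A3 93 84 EE 89 A2 F0 92 8D 85.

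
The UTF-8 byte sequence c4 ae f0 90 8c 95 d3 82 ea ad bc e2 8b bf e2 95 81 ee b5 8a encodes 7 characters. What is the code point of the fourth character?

U+AB7C

Offset 0: leading byte 0xC4 = 11000100 → 2-byte char #1 = C4 AE.
Offset 2: leading byte 0xF0 = 11110000 → 4-byte char #2 = F0 90 8C 95.
Offset 6: leading byte 0xD3 = 11010011 → 2-byte char #3 = D3 82.
Offset 8: leading byte 0xEA = 11101010 → 3-byte char #4 = EA AD BC.
Leading byte 0xEA = 11101010 matches 1110xxxx → 3-byte sequence.
Byte 1: 0xEA = 11101010, payload 1010 (4 bits).
Byte 2: 0xAD = 10101101 (10xxxxxx ✓), payload 101101.
Byte 3: 0xBC = 10111100 (10xxxxxx ✓), payload 111100.
Concatenate: 1010101101111100 = 0xAB7C (16 bits → U+AB7C).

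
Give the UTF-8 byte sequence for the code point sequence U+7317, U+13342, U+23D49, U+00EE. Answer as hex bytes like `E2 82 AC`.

E7 8C 97 F0 93 8D 82 F0 A3 B5 89 C3 AE

U+7317: 3-byte form → E7 8C 97.
U+13342: 4-byte form → F0 93 8D 82.
U+23D49: 4-byte form → F0 A3 B5 89.
U+00EE: 2-byte form → C3 AE.
Concatenated (13 bytes): E7 8C 97 F0 93 8D 82 F0 A3 B5 89 C3 AE.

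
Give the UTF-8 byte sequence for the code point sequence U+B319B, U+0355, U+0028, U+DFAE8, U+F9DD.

U+B319B: 4-byte form → F2 B3 86 9B.
U+0355: 2-byte form → CD 95.
U+0028: 1-byte form → 28.
U+DFAE8: 4-byte form → F3 9F AB A8.
U+F9DD: 3-byte form → EF A7 9D.
Concatenated (14 bytes): F2 B3 86 9B CD 95 28 F3 9F AB A8 EF A7 9D.

F2 B3 86 9B CD 95 28 F3 9F AB A8 EF A7 9D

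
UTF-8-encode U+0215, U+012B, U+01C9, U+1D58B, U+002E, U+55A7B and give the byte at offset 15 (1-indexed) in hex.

0xBB

1-indexed offset 15 is 0-indexed offset 14.
U+0215 → 2-byte form C8 95 at offsets 0–1.
U+012B → 2-byte form C4 AB at offsets 2–3.
U+01C9 → 2-byte form C7 89 at offsets 4–5.
U+1D58B → 4-byte form F0 9D 96 8B at offsets 6–9.
U+002E → 1-byte form 2E at offsets 10–10.
U+55A7B → 4-byte form F1 95 A9 BB at offsets 11–14.
Offset 14 falls in char 6's range; it's byte 4 of F1 95 A9 BB = 0xBB.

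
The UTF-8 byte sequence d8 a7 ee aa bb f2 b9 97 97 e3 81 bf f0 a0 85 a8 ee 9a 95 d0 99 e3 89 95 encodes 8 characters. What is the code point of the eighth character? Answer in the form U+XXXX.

U+3255

Offset 0: leading byte 0xD8 = 11011000 → 2-byte char #1 = D8 A7.
Offset 2: leading byte 0xEE = 11101110 → 3-byte char #2 = EE AA BB.
Offset 5: leading byte 0xF2 = 11110010 → 4-byte char #3 = F2 B9 97 97.
Offset 9: leading byte 0xE3 = 11100011 → 3-byte char #4 = E3 81 BF.
Offset 12: leading byte 0xF0 = 11110000 → 4-byte char #5 = F0 A0 85 A8.
Offset 16: leading byte 0xEE = 11101110 → 3-byte char #6 = EE 9A 95.
Offset 19: leading byte 0xD0 = 11010000 → 2-byte char #7 = D0 99.
Offset 21: leading byte 0xE3 = 11100011 → 3-byte char #8 = E3 89 95.
Leading byte 0xE3 = 11100011 matches 1110xxxx → 3-byte sequence.
Byte 1: 0xE3 = 11100011, payload 0011 (4 bits).
Byte 2: 0x89 = 10001001 (10xxxxxx ✓), payload 001001.
Byte 3: 0x95 = 10010101 (10xxxxxx ✓), payload 010101.
Concatenate: 0011001001010101 = 0x3255 (16 bits → U+3255).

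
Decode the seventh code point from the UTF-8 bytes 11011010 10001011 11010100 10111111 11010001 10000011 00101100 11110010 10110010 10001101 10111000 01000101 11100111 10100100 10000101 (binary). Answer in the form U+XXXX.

Offset 0: leading byte 0xDA = 11011010 → 2-byte char #1 = DA 8B.
Offset 2: leading byte 0xD4 = 11010100 → 2-byte char #2 = D4 BF.
Offset 4: leading byte 0xD1 = 11010001 → 2-byte char #3 = D1 83.
Offset 6: leading byte 0x2C = 00101100 → 1-byte char #4 = 2C.
Offset 7: leading byte 0xF2 = 11110010 → 4-byte char #5 = F2 B2 8D B8.
Offset 11: leading byte 0x45 = 01000101 → 1-byte char #6 = 45.
Offset 12: leading byte 0xE7 = 11100111 → 3-byte char #7 = E7 A4 85.
Leading byte 0xE7 = 11100111 matches 1110xxxx → 3-byte sequence.
Byte 1: 0xE7 = 11100111, payload 0111 (4 bits).
Byte 2: 0xA4 = 10100100 (10xxxxxx ✓), payload 100100.
Byte 3: 0x85 = 10000101 (10xxxxxx ✓), payload 000101.
Concatenate: 0111100100000101 = 0x7905 (16 bits → U+7905).

U+7905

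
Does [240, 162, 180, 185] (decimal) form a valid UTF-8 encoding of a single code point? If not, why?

Leading byte 0xF0 = 11110000 → 4-byte form.
Continuation bytes 0xA2=10100010, 0xB4=10110100, 0xB9=10111001 all match 10xxxxxx.
Decoded value 0x22D39 is ≥ 0x10000 (shortest form) and not a surrogate.

valid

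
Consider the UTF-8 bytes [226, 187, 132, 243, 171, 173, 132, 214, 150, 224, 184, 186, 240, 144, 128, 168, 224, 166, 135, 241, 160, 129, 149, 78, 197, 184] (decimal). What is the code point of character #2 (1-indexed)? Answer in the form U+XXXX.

U+EBB44

Offset 0: leading byte 0xE2 = 11100010 → 3-byte char #1 = E2 BB 84.
Offset 3: leading byte 0xF3 = 11110011 → 4-byte char #2 = F3 AB AD 84.
Leading byte 0xF3 = 11110011 matches 11110xxx → 4-byte sequence.
Byte 1: 0xF3 = 11110011, payload 011 (3 bits).
Byte 2: 0xAB = 10101011 (10xxxxxx ✓), payload 101011.
Byte 3: 0xAD = 10101101 (10xxxxxx ✓), payload 101101.
Byte 4: 0x84 = 10000100 (10xxxxxx ✓), payload 000100.
Concatenate: 011101011101101000100 = 0xEBB44 (21 bits → U+EBB44).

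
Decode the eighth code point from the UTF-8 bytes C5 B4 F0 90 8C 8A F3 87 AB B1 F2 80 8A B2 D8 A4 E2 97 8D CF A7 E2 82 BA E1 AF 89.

U+20BA

Offset 0: leading byte 0xC5 = 11000101 → 2-byte char #1 = C5 B4.
Offset 2: leading byte 0xF0 = 11110000 → 4-byte char #2 = F0 90 8C 8A.
Offset 6: leading byte 0xF3 = 11110011 → 4-byte char #3 = F3 87 AB B1.
Offset 10: leading byte 0xF2 = 11110010 → 4-byte char #4 = F2 80 8A B2.
Offset 14: leading byte 0xD8 = 11011000 → 2-byte char #5 = D8 A4.
Offset 16: leading byte 0xE2 = 11100010 → 3-byte char #6 = E2 97 8D.
Offset 19: leading byte 0xCF = 11001111 → 2-byte char #7 = CF A7.
Offset 21: leading byte 0xE2 = 11100010 → 3-byte char #8 = E2 82 BA.
Leading byte 0xE2 = 11100010 matches 1110xxxx → 3-byte sequence.
Byte 1: 0xE2 = 11100010, payload 0010 (4 bits).
Byte 2: 0x82 = 10000010 (10xxxxxx ✓), payload 000010.
Byte 3: 0xBA = 10111010 (10xxxxxx ✓), payload 111010.
Concatenate: 0010000010111010 = 0x20BA (16 bits → U+20BA).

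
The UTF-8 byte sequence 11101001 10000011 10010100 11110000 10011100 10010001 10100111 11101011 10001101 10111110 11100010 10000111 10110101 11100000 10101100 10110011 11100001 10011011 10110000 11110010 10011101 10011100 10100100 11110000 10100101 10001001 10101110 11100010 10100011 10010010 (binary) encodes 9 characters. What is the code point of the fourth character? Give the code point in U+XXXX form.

Offset 0: leading byte 0xE9 = 11101001 → 3-byte char #1 = E9 83 94.
Offset 3: leading byte 0xF0 = 11110000 → 4-byte char #2 = F0 9C 91 A7.
Offset 7: leading byte 0xEB = 11101011 → 3-byte char #3 = EB 8D BE.
Offset 10: leading byte 0xE2 = 11100010 → 3-byte char #4 = E2 87 B5.
Leading byte 0xE2 = 11100010 matches 1110xxxx → 3-byte sequence.
Byte 1: 0xE2 = 11100010, payload 0010 (4 bits).
Byte 2: 0x87 = 10000111 (10xxxxxx ✓), payload 000111.
Byte 3: 0xB5 = 10110101 (10xxxxxx ✓), payload 110101.
Concatenate: 0010000111110101 = 0x21F5 (16 bits → U+21F5).

U+21F5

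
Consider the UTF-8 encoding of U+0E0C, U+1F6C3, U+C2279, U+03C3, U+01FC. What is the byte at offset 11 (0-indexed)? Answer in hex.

U+0E0C → 3-byte form E0 B8 8C at offsets 0–2.
U+1F6C3 → 4-byte form F0 9F 9B 83 at offsets 3–6.
U+C2279 → 4-byte form F3 82 89 B9 at offsets 7–10.
U+03C3 → 2-byte form CF 83 at offsets 11–12.
Offset 11 falls in char 4's range; it's byte 1 of CF 83 = 0xCF.

0xCF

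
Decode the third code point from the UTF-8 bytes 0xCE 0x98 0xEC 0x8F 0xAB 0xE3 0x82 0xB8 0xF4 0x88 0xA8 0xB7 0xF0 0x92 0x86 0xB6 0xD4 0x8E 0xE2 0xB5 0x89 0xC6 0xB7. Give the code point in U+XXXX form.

Offset 0: leading byte 0xCE = 11001110 → 2-byte char #1 = CE 98.
Offset 2: leading byte 0xEC = 11101100 → 3-byte char #2 = EC 8F AB.
Offset 5: leading byte 0xE3 = 11100011 → 3-byte char #3 = E3 82 B8.
Leading byte 0xE3 = 11100011 matches 1110xxxx → 3-byte sequence.
Byte 1: 0xE3 = 11100011, payload 0011 (4 bits).
Byte 2: 0x82 = 10000010 (10xxxxxx ✓), payload 000010.
Byte 3: 0xB8 = 10111000 (10xxxxxx ✓), payload 111000.
Concatenate: 0011000010111000 = 0x30B8 (16 bits → U+30B8).

U+30B8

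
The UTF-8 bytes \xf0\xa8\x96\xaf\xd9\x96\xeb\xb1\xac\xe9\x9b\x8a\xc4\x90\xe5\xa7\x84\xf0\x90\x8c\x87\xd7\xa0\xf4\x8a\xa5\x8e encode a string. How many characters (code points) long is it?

Byte at offset 0: 0xF0 = 11110000 → 4-byte char (#1). Advance 4.
Byte at offset 4: 0xD9 = 11011001 → 2-byte char (#2). Advance 2.
Byte at offset 6: 0xEB = 11101011 → 3-byte char (#3). Advance 3.
Byte at offset 9: 0xE9 = 11101001 → 3-byte char (#4). Advance 3.
Byte at offset 12: 0xC4 = 11000100 → 2-byte char (#5). Advance 2.
Byte at offset 14: 0xE5 = 11100101 → 3-byte char (#6). Advance 3.
Byte at offset 17: 0xF0 = 11110000 → 4-byte char (#7). Advance 4.
Byte at offset 21: 0xD7 = 11010111 → 2-byte char (#8). Advance 2.
Byte at offset 23: 0xF4 = 11110100 → 4-byte char (#9). Advance 4.
Reached end at offset 27 after 9 code points.

9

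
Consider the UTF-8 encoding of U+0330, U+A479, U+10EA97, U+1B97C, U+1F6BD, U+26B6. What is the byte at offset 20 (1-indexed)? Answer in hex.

0xB6

1-indexed offset 20 is 0-indexed offset 19.
U+0330 → 2-byte form CC B0 at offsets 0–1.
U+A479 → 3-byte form EA 91 B9 at offsets 2–4.
U+10EA97 → 4-byte form F4 8E AA 97 at offsets 5–8.
U+1B97C → 4-byte form F0 9B A5 BC at offsets 9–12.
U+1F6BD → 4-byte form F0 9F 9A BD at offsets 13–16.
U+26B6 → 3-byte form E2 9A B6 at offsets 17–19.
Offset 19 falls in char 6's range; it's byte 3 of E2 9A B6 = 0xB6.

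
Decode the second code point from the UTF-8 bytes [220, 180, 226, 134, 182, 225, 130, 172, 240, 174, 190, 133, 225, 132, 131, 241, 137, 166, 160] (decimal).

U+21B6

Offset 0: leading byte 0xDC = 11011100 → 2-byte char #1 = DC B4.
Offset 2: leading byte 0xE2 = 11100010 → 3-byte char #2 = E2 86 B6.
Leading byte 0xE2 = 11100010 matches 1110xxxx → 3-byte sequence.
Byte 1: 0xE2 = 11100010, payload 0010 (4 bits).
Byte 2: 0x86 = 10000110 (10xxxxxx ✓), payload 000110.
Byte 3: 0xB6 = 10110110 (10xxxxxx ✓), payload 110110.
Concatenate: 0010000110110110 = 0x21B6 (16 bits → U+21B6).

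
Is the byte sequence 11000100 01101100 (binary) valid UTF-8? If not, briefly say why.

Leading byte 0xC4 = 11000100 → 2-byte form.
Byte 2 is 0x6C = 01101100, which is not 10xxxxxx — expected a continuation byte.

invalid (non-continuation byte where continuation expected)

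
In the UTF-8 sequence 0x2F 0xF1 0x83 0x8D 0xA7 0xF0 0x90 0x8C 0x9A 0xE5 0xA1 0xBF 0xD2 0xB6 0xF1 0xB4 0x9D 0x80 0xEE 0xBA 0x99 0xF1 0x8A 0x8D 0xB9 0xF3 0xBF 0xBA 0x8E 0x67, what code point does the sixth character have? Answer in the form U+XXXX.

U+74740

Offset 0: leading byte 0x2F = 00101111 → 1-byte char #1 = 2F.
Offset 1: leading byte 0xF1 = 11110001 → 4-byte char #2 = F1 83 8D A7.
Offset 5: leading byte 0xF0 = 11110000 → 4-byte char #3 = F0 90 8C 9A.
Offset 9: leading byte 0xE5 = 11100101 → 3-byte char #4 = E5 A1 BF.
Offset 12: leading byte 0xD2 = 11010010 → 2-byte char #5 = D2 B6.
Offset 14: leading byte 0xF1 = 11110001 → 4-byte char #6 = F1 B4 9D 80.
Leading byte 0xF1 = 11110001 matches 11110xxx → 4-byte sequence.
Byte 1: 0xF1 = 11110001, payload 001 (3 bits).
Byte 2: 0xB4 = 10110100 (10xxxxxx ✓), payload 110100.
Byte 3: 0x9D = 10011101 (10xxxxxx ✓), payload 011101.
Byte 4: 0x80 = 10000000 (10xxxxxx ✓), payload 000000.
Concatenate: 001110100011101000000 = 0x74740 (21 bits → U+74740).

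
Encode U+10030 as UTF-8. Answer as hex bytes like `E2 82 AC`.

U+10030 = 0x10030 = 65584 decimal. In range U+10000–U+10FFFF → 4-byte form: 11110xxx 10xxxxxx 10xxxxxx 10xxxxxx.
Binary (21 bits): 000010000000000110000.
Split 3+6+6+6: 000 | 010000 | 000000 | 110000.
Byte 1: 11110000 = 0xF0.
Byte 2: 10010000 = 0x90.
Byte 3: 10000000 = 0x80.
Byte 4: 10110000 = 0xB0.

F0 90 80 B0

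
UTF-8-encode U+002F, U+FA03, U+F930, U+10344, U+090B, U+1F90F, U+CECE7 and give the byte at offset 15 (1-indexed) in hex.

0xF0

1-indexed offset 15 is 0-indexed offset 14.
U+002F → 1-byte form 2F at offsets 0–0.
U+FA03 → 3-byte form EF A8 83 at offsets 1–3.
U+F930 → 3-byte form EF A4 B0 at offsets 4–6.
U+10344 → 4-byte form F0 90 8D 84 at offsets 7–10.
U+090B → 3-byte form E0 A4 8B at offsets 11–13.
U+1F90F → 4-byte form F0 9F A4 8F at offsets 14–17.
Offset 14 falls in char 6's range; it's byte 1 of F0 9F A4 8F = 0xF0.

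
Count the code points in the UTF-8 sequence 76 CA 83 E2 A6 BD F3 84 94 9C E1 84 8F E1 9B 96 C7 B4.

7

Byte at offset 0: 0x76 = 01110110 → 1-byte char (#1). Advance 1.
Byte at offset 1: 0xCA = 11001010 → 2-byte char (#2). Advance 2.
Byte at offset 3: 0xE2 = 11100010 → 3-byte char (#3). Advance 3.
Byte at offset 6: 0xF3 = 11110011 → 4-byte char (#4). Advance 4.
Byte at offset 10: 0xE1 = 11100001 → 3-byte char (#5). Advance 3.
Byte at offset 13: 0xE1 = 11100001 → 3-byte char (#6). Advance 3.
Byte at offset 16: 0xC7 = 11000111 → 2-byte char (#7). Advance 2.
Reached end at offset 18 after 7 code points.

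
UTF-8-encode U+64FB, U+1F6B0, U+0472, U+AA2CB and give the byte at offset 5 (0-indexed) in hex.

U+64FB → 3-byte form E6 93 BB at offsets 0–2.
U+1F6B0 → 4-byte form F0 9F 9A B0 at offsets 3–6.
Offset 5 falls in char 2's range; it's byte 3 of F0 9F 9A B0 = 0x9A.

0x9A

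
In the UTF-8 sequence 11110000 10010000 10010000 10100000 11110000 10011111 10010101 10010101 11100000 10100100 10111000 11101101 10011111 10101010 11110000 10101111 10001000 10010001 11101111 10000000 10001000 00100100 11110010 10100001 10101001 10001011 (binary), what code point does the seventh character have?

U+0024

Offset 0: leading byte 0xF0 = 11110000 → 4-byte char #1 = F0 90 90 A0.
Offset 4: leading byte 0xF0 = 11110000 → 4-byte char #2 = F0 9F 95 95.
Offset 8: leading byte 0xE0 = 11100000 → 3-byte char #3 = E0 A4 B8.
Offset 11: leading byte 0xED = 11101101 → 3-byte char #4 = ED 9F AA.
Offset 14: leading byte 0xF0 = 11110000 → 4-byte char #5 = F0 AF 88 91.
Offset 18: leading byte 0xEF = 11101111 → 3-byte char #6 = EF 80 88.
Offset 21: leading byte 0x24 = 00100100 → 1-byte char #7 = 24.
Leading byte 0x24 = 00100100 matches 0xxxxxxx → 1-byte sequence.
Byte 1: 0x24 = 00100100, payload 0100100 (7 bits).
Concatenate: 0100100 = 0x24 (7 bits → U+0024).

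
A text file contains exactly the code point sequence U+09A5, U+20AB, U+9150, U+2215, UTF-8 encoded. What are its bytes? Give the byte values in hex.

U+09A5: 3-byte form → E0 A6 A5.
U+20AB: 3-byte form → E2 82 AB.
U+9150: 3-byte form → E9 85 90.
U+2215: 3-byte form → E2 88 95.
Concatenated (12 bytes): E0 A6 A5 E2 82 AB E9 85 90 E2 88 95.

E0 A6 A5 E2 82 AB E9 85 90 E2 88 95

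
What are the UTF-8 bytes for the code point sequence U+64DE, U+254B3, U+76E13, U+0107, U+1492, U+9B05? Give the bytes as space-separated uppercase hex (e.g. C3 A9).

E6 93 9E F0 A5 92 B3 F1 B6 B8 93 C4 87 E1 92 92 E9 AC 85

U+64DE: 3-byte form → E6 93 9E.
U+254B3: 4-byte form → F0 A5 92 B3.
U+76E13: 4-byte form → F1 B6 B8 93.
U+0107: 2-byte form → C4 87.
U+1492: 3-byte form → E1 92 92.
U+9B05: 3-byte form → E9 AC 85.
Concatenated (19 bytes): E6 93 9E F0 A5 92 B3 F1 B6 B8 93 C4 87 E1 92 92 E9 AC 85.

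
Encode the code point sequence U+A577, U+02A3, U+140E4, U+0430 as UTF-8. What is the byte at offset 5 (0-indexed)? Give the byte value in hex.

0xF0

U+A577 → 3-byte form EA 95 B7 at offsets 0–2.
U+02A3 → 2-byte form CA A3 at offsets 3–4.
U+140E4 → 4-byte form F0 94 83 A4 at offsets 5–8.
Offset 5 falls in char 3's range; it's byte 1 of F0 94 83 A4 = 0xF0.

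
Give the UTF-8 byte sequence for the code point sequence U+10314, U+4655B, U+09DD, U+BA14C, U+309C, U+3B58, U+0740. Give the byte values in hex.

U+10314: 4-byte form → F0 90 8C 94.
U+4655B: 4-byte form → F1 86 95 9B.
U+09DD: 3-byte form → E0 A7 9D.
U+BA14C: 4-byte form → F2 BA 85 8C.
U+309C: 3-byte form → E3 82 9C.
U+3B58: 3-byte form → E3 AD 98.
U+0740: 2-byte form → DD 80.
Concatenated (23 bytes): F0 90 8C 94 F1 86 95 9B E0 A7 9D F2 BA 85 8C E3 82 9C E3 AD 98 DD 80.

F0 90 8C 94 F1 86 95 9B E0 A7 9D F2 BA 85 8C E3 82 9C E3 AD 98 DD 80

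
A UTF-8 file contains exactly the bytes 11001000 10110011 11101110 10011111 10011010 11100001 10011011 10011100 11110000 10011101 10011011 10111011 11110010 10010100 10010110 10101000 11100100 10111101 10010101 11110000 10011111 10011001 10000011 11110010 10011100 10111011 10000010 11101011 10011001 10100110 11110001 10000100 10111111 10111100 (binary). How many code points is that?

10

Byte at offset 0: 0xC8 = 11001000 → 2-byte char (#1). Advance 2.
Byte at offset 2: 0xEE = 11101110 → 3-byte char (#2). Advance 3.
Byte at offset 5: 0xE1 = 11100001 → 3-byte char (#3). Advance 3.
Byte at offset 8: 0xF0 = 11110000 → 4-byte char (#4). Advance 4.
Byte at offset 12: 0xF2 = 11110010 → 4-byte char (#5). Advance 4.
Byte at offset 16: 0xE4 = 11100100 → 3-byte char (#6). Advance 3.
Byte at offset 19: 0xF0 = 11110000 → 4-byte char (#7). Advance 4.
Byte at offset 23: 0xF2 = 11110010 → 4-byte char (#8). Advance 4.
Byte at offset 27: 0xEB = 11101011 → 3-byte char (#9). Advance 3.
Byte at offset 30: 0xF1 = 11110001 → 4-byte char (#10). Advance 4.
Reached end at offset 34 after 10 code points.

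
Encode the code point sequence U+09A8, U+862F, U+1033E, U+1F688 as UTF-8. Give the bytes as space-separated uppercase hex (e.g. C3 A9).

E0 A6 A8 E8 98 AF F0 90 8C BE F0 9F 9A 88

U+09A8: 3-byte form → E0 A6 A8.
U+862F: 3-byte form → E8 98 AF.
U+1033E: 4-byte form → F0 90 8C BE.
U+1F688: 4-byte form → F0 9F 9A 88.
Concatenated (14 bytes): E0 A6 A8 E8 98 AF F0 90 8C BE F0 9F 9A 88.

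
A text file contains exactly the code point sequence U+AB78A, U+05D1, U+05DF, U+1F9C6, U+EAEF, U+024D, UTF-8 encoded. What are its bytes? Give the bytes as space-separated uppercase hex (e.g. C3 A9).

U+AB78A: 4-byte form → F2 AB 9E 8A.
U+05D1: 2-byte form → D7 91.
U+05DF: 2-byte form → D7 9F.
U+1F9C6: 4-byte form → F0 9F A7 86.
U+EAEF: 3-byte form → EE AB AF.
U+024D: 2-byte form → C9 8D.
Concatenated (17 bytes): F2 AB 9E 8A D7 91 D7 9F F0 9F A7 86 EE AB AF C9 8D.

F2 AB 9E 8A D7 91 D7 9F F0 9F A7 86 EE AB AF C9 8D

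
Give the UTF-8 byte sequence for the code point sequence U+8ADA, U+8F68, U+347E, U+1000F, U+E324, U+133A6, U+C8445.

E8 AB 9A E8 BD A8 E3 91 BE F0 90 80 8F EE 8C A4 F0 93 8E A6 F3 88 91 85

U+8ADA: 3-byte form → E8 AB 9A.
U+8F68: 3-byte form → E8 BD A8.
U+347E: 3-byte form → E3 91 BE.
U+1000F: 4-byte form → F0 90 80 8F.
U+E324: 3-byte form → EE 8C A4.
U+133A6: 4-byte form → F0 93 8E A6.
U+C8445: 4-byte form → F3 88 91 85.
Concatenated (24 bytes): E8 AB 9A E8 BD A8 E3 91 BE F0 90 80 8F EE 8C A4 F0 93 8E A6 F3 88 91 85.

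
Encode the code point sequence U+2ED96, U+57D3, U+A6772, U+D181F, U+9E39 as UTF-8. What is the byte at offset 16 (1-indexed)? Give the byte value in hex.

0xE9

1-indexed offset 16 is 0-indexed offset 15.
U+2ED96 → 4-byte form F0 AE B6 96 at offsets 0–3.
U+57D3 → 3-byte form E5 9F 93 at offsets 4–6.
U+A6772 → 4-byte form F2 A6 9D B2 at offsets 7–10.
U+D181F → 4-byte form F3 91 A0 9F at offsets 11–14.
U+9E39 → 3-byte form E9 B8 B9 at offsets 15–17.
Offset 15 falls in char 5's range; it's byte 1 of E9 B8 B9 = 0xE9.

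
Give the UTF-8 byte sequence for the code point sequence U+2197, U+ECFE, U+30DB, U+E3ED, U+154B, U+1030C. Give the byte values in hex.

U+2197: 3-byte form → E2 86 97.
U+ECFE: 3-byte form → EE B3 BE.
U+30DB: 3-byte form → E3 83 9B.
U+E3ED: 3-byte form → EE 8F AD.
U+154B: 3-byte form → E1 95 8B.
U+1030C: 4-byte form → F0 90 8C 8C.
Concatenated (19 bytes): E2 86 97 EE B3 BE E3 83 9B EE 8F AD E1 95 8B F0 90 8C 8C.

E2 86 97 EE B3 BE E3 83 9B EE 8F AD E1 95 8B F0 90 8C 8C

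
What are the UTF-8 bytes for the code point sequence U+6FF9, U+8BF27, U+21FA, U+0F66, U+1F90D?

U+6FF9: 3-byte form → E6 BF B9.
U+8BF27: 4-byte form → F2 8B BC A7.
U+21FA: 3-byte form → E2 87 BA.
U+0F66: 3-byte form → E0 BD A6.
U+1F90D: 4-byte form → F0 9F A4 8D.
Concatenated (17 bytes): E6 BF B9 F2 8B BC A7 E2 87 BA E0 BD A6 F0 9F A4 8D.

E6 BF B9 F2 8B BC A7 E2 87 BA E0 BD A6 F0 9F A4 8D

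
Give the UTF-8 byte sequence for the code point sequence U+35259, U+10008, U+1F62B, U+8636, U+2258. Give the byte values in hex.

U+35259: 4-byte form → F0 B5 89 99.
U+10008: 4-byte form → F0 90 80 88.
U+1F62B: 4-byte form → F0 9F 98 AB.
U+8636: 3-byte form → E8 98 B6.
U+2258: 3-byte form → E2 89 98.
Concatenated (18 bytes): F0 B5 89 99 F0 90 80 88 F0 9F 98 AB E8 98 B6 E2 89 98.

F0 B5 89 99 F0 90 80 88 F0 9F 98 AB E8 98 B6 E2 89 98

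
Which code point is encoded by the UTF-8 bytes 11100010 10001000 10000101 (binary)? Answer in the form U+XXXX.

U+2205

Leading byte 0xE2 = 11100010 matches 1110xxxx → 3-byte sequence.
Byte 1: 0xE2 = 11100010, payload 0010 (4 bits).
Byte 2: 0x88 = 10001000 (10xxxxxx ✓), payload 001000.
Byte 3: 0x85 = 10000101 (10xxxxxx ✓), payload 000101.
Concatenate: 0010001000000101 = 0x2205 (16 bits → U+2205).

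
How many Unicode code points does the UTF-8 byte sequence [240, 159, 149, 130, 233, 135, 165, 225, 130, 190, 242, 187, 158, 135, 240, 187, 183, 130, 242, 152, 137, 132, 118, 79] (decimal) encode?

Byte at offset 0: 0xF0 = 11110000 → 4-byte char (#1). Advance 4.
Byte at offset 4: 0xE9 = 11101001 → 3-byte char (#2). Advance 3.
Byte at offset 7: 0xE1 = 11100001 → 3-byte char (#3). Advance 3.
Byte at offset 10: 0xF2 = 11110010 → 4-byte char (#4). Advance 4.
Byte at offset 14: 0xF0 = 11110000 → 4-byte char (#5). Advance 4.
Byte at offset 18: 0xF2 = 11110010 → 4-byte char (#6). Advance 4.
Byte at offset 22: 0x76 = 01110110 → 1-byte char (#7). Advance 1.
Byte at offset 23: 0x4F = 01001111 → 1-byte char (#8). Advance 1.
Reached end at offset 24 after 8 code points.

8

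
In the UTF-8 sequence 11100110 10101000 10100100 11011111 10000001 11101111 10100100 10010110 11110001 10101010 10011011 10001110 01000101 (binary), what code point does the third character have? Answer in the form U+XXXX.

U+F916

Offset 0: leading byte 0xE6 = 11100110 → 3-byte char #1 = E6 A8 A4.
Offset 3: leading byte 0xDF = 11011111 → 2-byte char #2 = DF 81.
Offset 5: leading byte 0xEF = 11101111 → 3-byte char #3 = EF A4 96.
Leading byte 0xEF = 11101111 matches 1110xxxx → 3-byte sequence.
Byte 1: 0xEF = 11101111, payload 1111 (4 bits).
Byte 2: 0xA4 = 10100100 (10xxxxxx ✓), payload 100100.
Byte 3: 0x96 = 10010110 (10xxxxxx ✓), payload 010110.
Concatenate: 1111100100010110 = 0xF916 (16 bits → U+F916).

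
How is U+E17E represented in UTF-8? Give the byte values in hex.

U+E17E = 0xE17E = 57726 decimal. In range U+0800–U+FFFF → 3-byte form: 1110xxxx 10xxxxxx 10xxxxxx.
Binary (16 bits): 1110000101111110.
Split 4+6+6: 1110 | 000101 | 111110.
Byte 1: 11101110 = 0xEE.
Byte 2: 10000101 = 0x85.
Byte 3: 10111110 = 0xBE.

EE 85 BE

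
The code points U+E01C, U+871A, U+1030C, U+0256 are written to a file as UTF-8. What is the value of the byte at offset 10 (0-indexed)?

0xC9

U+E01C → 3-byte form EE 80 9C at offsets 0–2.
U+871A → 3-byte form E8 9C 9A at offsets 3–5.
U+1030C → 4-byte form F0 90 8C 8C at offsets 6–9.
U+0256 → 2-byte form C9 96 at offsets 10–11.
Offset 10 falls in char 4's range; it's byte 1 of C9 96 = 0xC9.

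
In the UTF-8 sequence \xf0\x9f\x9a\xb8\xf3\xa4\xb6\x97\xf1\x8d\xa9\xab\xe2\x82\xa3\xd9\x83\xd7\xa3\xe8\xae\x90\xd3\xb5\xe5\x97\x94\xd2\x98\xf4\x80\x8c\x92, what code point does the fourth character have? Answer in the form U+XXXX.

U+20A3

Offset 0: leading byte 0xF0 = 11110000 → 4-byte char #1 = F0 9F 9A B8.
Offset 4: leading byte 0xF3 = 11110011 → 4-byte char #2 = F3 A4 B6 97.
Offset 8: leading byte 0xF1 = 11110001 → 4-byte char #3 = F1 8D A9 AB.
Offset 12: leading byte 0xE2 = 11100010 → 3-byte char #4 = E2 82 A3.
Leading byte 0xE2 = 11100010 matches 1110xxxx → 3-byte sequence.
Byte 1: 0xE2 = 11100010, payload 0010 (4 bits).
Byte 2: 0x82 = 10000010 (10xxxxxx ✓), payload 000010.
Byte 3: 0xA3 = 10100011 (10xxxxxx ✓), payload 100011.
Concatenate: 0010000010100011 = 0x20A3 (16 bits → U+20A3).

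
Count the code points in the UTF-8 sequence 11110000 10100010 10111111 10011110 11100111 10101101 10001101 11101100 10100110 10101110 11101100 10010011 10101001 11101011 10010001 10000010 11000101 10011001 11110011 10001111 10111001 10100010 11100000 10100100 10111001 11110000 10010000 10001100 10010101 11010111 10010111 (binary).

Byte at offset 0: 0xF0 = 11110000 → 4-byte char (#1). Advance 4.
Byte at offset 4: 0xE7 = 11100111 → 3-byte char (#2). Advance 3.
Byte at offset 7: 0xEC = 11101100 → 3-byte char (#3). Advance 3.
Byte at offset 10: 0xEC = 11101100 → 3-byte char (#4). Advance 3.
Byte at offset 13: 0xEB = 11101011 → 3-byte char (#5). Advance 3.
Byte at offset 16: 0xC5 = 11000101 → 2-byte char (#6). Advance 2.
Byte at offset 18: 0xF3 = 11110011 → 4-byte char (#7). Advance 4.
Byte at offset 22: 0xE0 = 11100000 → 3-byte char (#8). Advance 3.
Byte at offset 25: 0xF0 = 11110000 → 4-byte char (#9). Advance 4.
Byte at offset 29: 0xD7 = 11010111 → 2-byte char (#10). Advance 2.
Reached end at offset 31 after 10 code points.

10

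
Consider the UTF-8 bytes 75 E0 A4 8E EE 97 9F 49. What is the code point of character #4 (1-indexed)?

Offset 0: leading byte 0x75 = 01110101 → 1-byte char #1 = 75.
Offset 1: leading byte 0xE0 = 11100000 → 3-byte char #2 = E0 A4 8E.
Offset 4: leading byte 0xEE = 11101110 → 3-byte char #3 = EE 97 9F.
Offset 7: leading byte 0x49 = 01001001 → 1-byte char #4 = 49.
Leading byte 0x49 = 01001001 matches 0xxxxxxx → 1-byte sequence.
Byte 1: 0x49 = 01001001, payload 1001001 (7 bits).
Concatenate: 1001001 = 0x49 (7 bits → U+0049).

U+0049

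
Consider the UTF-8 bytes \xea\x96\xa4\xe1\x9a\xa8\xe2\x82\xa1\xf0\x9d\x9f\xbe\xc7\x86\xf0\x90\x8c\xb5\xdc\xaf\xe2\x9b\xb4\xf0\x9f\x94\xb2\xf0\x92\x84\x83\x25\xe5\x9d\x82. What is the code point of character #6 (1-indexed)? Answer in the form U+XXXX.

Offset 0: leading byte 0xEA = 11101010 → 3-byte char #1 = EA 96 A4.
Offset 3: leading byte 0xE1 = 11100001 → 3-byte char #2 = E1 9A A8.
Offset 6: leading byte 0xE2 = 11100010 → 3-byte char #3 = E2 82 A1.
Offset 9: leading byte 0xF0 = 11110000 → 4-byte char #4 = F0 9D 9F BE.
Offset 13: leading byte 0xC7 = 11000111 → 2-byte char #5 = C7 86.
Offset 15: leading byte 0xF0 = 11110000 → 4-byte char #6 = F0 90 8C B5.
Leading byte 0xF0 = 11110000 matches 11110xxx → 4-byte sequence.
Byte 1: 0xF0 = 11110000, payload 000 (3 bits).
Byte 2: 0x90 = 10010000 (10xxxxxx ✓), payload 010000.
Byte 3: 0x8C = 10001100 (10xxxxxx ✓), payload 001100.
Byte 4: 0xB5 = 10110101 (10xxxxxx ✓), payload 110101.
Concatenate: 000010000001100110101 = 0x10335 (21 bits → U+10335).

U+10335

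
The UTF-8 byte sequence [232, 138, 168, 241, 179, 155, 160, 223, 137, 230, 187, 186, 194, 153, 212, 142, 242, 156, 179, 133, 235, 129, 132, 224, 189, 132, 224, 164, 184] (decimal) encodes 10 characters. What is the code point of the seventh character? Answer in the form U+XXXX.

U+9CCC5

Offset 0: leading byte 0xE8 = 11101000 → 3-byte char #1 = E8 8A A8.
Offset 3: leading byte 0xF1 = 11110001 → 4-byte char #2 = F1 B3 9B A0.
Offset 7: leading byte 0xDF = 11011111 → 2-byte char #3 = DF 89.
Offset 9: leading byte 0xE6 = 11100110 → 3-byte char #4 = E6 BB BA.
Offset 12: leading byte 0xC2 = 11000010 → 2-byte char #5 = C2 99.
Offset 14: leading byte 0xD4 = 11010100 → 2-byte char #6 = D4 8E.
Offset 16: leading byte 0xF2 = 11110010 → 4-byte char #7 = F2 9C B3 85.
Leading byte 0xF2 = 11110010 matches 11110xxx → 4-byte sequence.
Byte 1: 0xF2 = 11110010, payload 010 (3 bits).
Byte 2: 0x9C = 10011100 (10xxxxxx ✓), payload 011100.
Byte 3: 0xB3 = 10110011 (10xxxxxx ✓), payload 110011.
Byte 4: 0x85 = 10000101 (10xxxxxx ✓), payload 000101.
Concatenate: 010011100110011000101 = 0x9CCC5 (21 bits → U+9CCC5).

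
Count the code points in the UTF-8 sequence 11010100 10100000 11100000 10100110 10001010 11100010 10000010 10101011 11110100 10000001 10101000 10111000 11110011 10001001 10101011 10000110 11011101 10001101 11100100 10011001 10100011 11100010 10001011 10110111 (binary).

8

Byte at offset 0: 0xD4 = 11010100 → 2-byte char (#1). Advance 2.
Byte at offset 2: 0xE0 = 11100000 → 3-byte char (#2). Advance 3.
Byte at offset 5: 0xE2 = 11100010 → 3-byte char (#3). Advance 3.
Byte at offset 8: 0xF4 = 11110100 → 4-byte char (#4). Advance 4.
Byte at offset 12: 0xF3 = 11110011 → 4-byte char (#5). Advance 4.
Byte at offset 16: 0xDD = 11011101 → 2-byte char (#6). Advance 2.
Byte at offset 18: 0xE4 = 11100100 → 3-byte char (#7). Advance 3.
Byte at offset 21: 0xE2 = 11100010 → 3-byte char (#8). Advance 3.
Reached end at offset 24 after 8 code points.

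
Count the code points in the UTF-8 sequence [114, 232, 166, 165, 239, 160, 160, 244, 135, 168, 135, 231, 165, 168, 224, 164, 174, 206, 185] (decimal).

Byte at offset 0: 0x72 = 01110010 → 1-byte char (#1). Advance 1.
Byte at offset 1: 0xE8 = 11101000 → 3-byte char (#2). Advance 3.
Byte at offset 4: 0xEF = 11101111 → 3-byte char (#3). Advance 3.
Byte at offset 7: 0xF4 = 11110100 → 4-byte char (#4). Advance 4.
Byte at offset 11: 0xE7 = 11100111 → 3-byte char (#5). Advance 3.
Byte at offset 14: 0xE0 = 11100000 → 3-byte char (#6). Advance 3.
Byte at offset 17: 0xCE = 11001110 → 2-byte char (#7). Advance 2.
Reached end at offset 19 after 7 code points.

7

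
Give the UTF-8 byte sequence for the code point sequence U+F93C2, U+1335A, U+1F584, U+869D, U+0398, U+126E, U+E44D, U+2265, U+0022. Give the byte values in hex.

U+F93C2: 4-byte form → F3 B9 8F 82.
U+1335A: 4-byte form → F0 93 8D 9A.
U+1F584: 4-byte form → F0 9F 96 84.
U+869D: 3-byte form → E8 9A 9D.
U+0398: 2-byte form → CE 98.
U+126E: 3-byte form → E1 89 AE.
U+E44D: 3-byte form → EE 91 8D.
U+2265: 3-byte form → E2 89 A5.
U+0022: 1-byte form → 22.
Concatenated (27 bytes): F3 B9 8F 82 F0 93 8D 9A F0 9F 96 84 E8 9A 9D CE 98 E1 89 AE EE 91 8D E2 89 A5 22.

F3 B9 8F 82 F0 93 8D 9A F0 9F 96 84 E8 9A 9D CE 98 E1 89 AE EE 91 8D E2 89 A5 22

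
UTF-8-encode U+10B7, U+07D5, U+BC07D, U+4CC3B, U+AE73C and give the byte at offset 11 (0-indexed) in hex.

0xB0

U+10B7 → 3-byte form E1 82 B7 at offsets 0–2.
U+07D5 → 2-byte form DF 95 at offsets 3–4.
U+BC07D → 4-byte form F2 BC 81 BD at offsets 5–8.
U+4CC3B → 4-byte form F1 8C B0 BB at offsets 9–12.
Offset 11 falls in char 4's range; it's byte 3 of F1 8C B0 BB = 0xB0.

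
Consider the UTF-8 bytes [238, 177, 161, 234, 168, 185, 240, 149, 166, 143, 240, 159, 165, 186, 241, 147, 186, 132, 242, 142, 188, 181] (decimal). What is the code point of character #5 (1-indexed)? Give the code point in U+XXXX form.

Offset 0: leading byte 0xEE = 11101110 → 3-byte char #1 = EE B1 A1.
Offset 3: leading byte 0xEA = 11101010 → 3-byte char #2 = EA A8 B9.
Offset 6: leading byte 0xF0 = 11110000 → 4-byte char #3 = F0 95 A6 8F.
Offset 10: leading byte 0xF0 = 11110000 → 4-byte char #4 = F0 9F A5 BA.
Offset 14: leading byte 0xF1 = 11110001 → 4-byte char #5 = F1 93 BA 84.
Leading byte 0xF1 = 11110001 matches 11110xxx → 4-byte sequence.
Byte 1: 0xF1 = 11110001, payload 001 (3 bits).
Byte 2: 0x93 = 10010011 (10xxxxxx ✓), payload 010011.
Byte 3: 0xBA = 10111010 (10xxxxxx ✓), payload 111010.
Byte 4: 0x84 = 10000100 (10xxxxxx ✓), payload 000100.
Concatenate: 001010011111010000100 = 0x53E84 (21 bits → U+53E84).

U+53E84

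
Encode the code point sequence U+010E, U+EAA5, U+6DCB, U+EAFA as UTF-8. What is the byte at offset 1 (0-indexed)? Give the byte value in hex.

U+010E → 2-byte form C4 8E at offsets 0–1.
Offset 1 falls in char 1's range; it's byte 2 of C4 8E = 0x8E.

0x8E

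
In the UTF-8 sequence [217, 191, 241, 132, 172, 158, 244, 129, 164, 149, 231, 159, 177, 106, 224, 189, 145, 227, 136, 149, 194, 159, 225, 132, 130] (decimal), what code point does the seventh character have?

Offset 0: leading byte 0xD9 = 11011001 → 2-byte char #1 = D9 BF.
Offset 2: leading byte 0xF1 = 11110001 → 4-byte char #2 = F1 84 AC 9E.
Offset 6: leading byte 0xF4 = 11110100 → 4-byte char #3 = F4 81 A4 95.
Offset 10: leading byte 0xE7 = 11100111 → 3-byte char #4 = E7 9F B1.
Offset 13: leading byte 0x6A = 01101010 → 1-byte char #5 = 6A.
Offset 14: leading byte 0xE0 = 11100000 → 3-byte char #6 = E0 BD 91.
Offset 17: leading byte 0xE3 = 11100011 → 3-byte char #7 = E3 88 95.
Leading byte 0xE3 = 11100011 matches 1110xxxx → 3-byte sequence.
Byte 1: 0xE3 = 11100011, payload 0011 (4 bits).
Byte 2: 0x88 = 10001000 (10xxxxxx ✓), payload 001000.
Byte 3: 0x95 = 10010101 (10xxxxxx ✓), payload 010101.
Concatenate: 0011001000010101 = 0x3215 (16 bits → U+3215).

U+3215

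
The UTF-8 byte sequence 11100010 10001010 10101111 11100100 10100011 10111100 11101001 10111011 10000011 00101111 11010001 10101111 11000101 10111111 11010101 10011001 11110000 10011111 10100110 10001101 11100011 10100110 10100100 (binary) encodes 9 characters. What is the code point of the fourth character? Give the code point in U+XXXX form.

U+002F

Offset 0: leading byte 0xE2 = 11100010 → 3-byte char #1 = E2 8A AF.
Offset 3: leading byte 0xE4 = 11100100 → 3-byte char #2 = E4 A3 BC.
Offset 6: leading byte 0xE9 = 11101001 → 3-byte char #3 = E9 BB 83.
Offset 9: leading byte 0x2F = 00101111 → 1-byte char #4 = 2F.
Leading byte 0x2F = 00101111 matches 0xxxxxxx → 1-byte sequence.
Byte 1: 0x2F = 00101111, payload 0101111 (7 bits).
Concatenate: 0101111 = 0x2F (7 bits → U+002F).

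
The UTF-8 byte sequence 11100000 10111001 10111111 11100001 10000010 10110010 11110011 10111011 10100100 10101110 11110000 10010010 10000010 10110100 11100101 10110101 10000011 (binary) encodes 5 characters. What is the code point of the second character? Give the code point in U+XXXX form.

Offset 0: leading byte 0xE0 = 11100000 → 3-byte char #1 = E0 B9 BF.
Offset 3: leading byte 0xE1 = 11100001 → 3-byte char #2 = E1 82 B2.
Leading byte 0xE1 = 11100001 matches 1110xxxx → 3-byte sequence.
Byte 1: 0xE1 = 11100001, payload 0001 (4 bits).
Byte 2: 0x82 = 10000010 (10xxxxxx ✓), payload 000010.
Byte 3: 0xB2 = 10110010 (10xxxxxx ✓), payload 110010.
Concatenate: 0001000010110010 = 0x10B2 (16 bits → U+10B2).

U+10B2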